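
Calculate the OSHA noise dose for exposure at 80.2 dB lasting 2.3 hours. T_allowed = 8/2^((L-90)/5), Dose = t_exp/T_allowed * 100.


T_allowed = 8 / 2^((80.2 - 90)/5) = 31.125 hr
Dose = 2.3 / 31.125 * 100 = 7.3896 %


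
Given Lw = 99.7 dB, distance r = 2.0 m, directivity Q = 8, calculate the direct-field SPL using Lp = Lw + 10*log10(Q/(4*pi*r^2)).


4*pi*r^2 = 4*pi*2.0^2 = 50.2655 m^2
Q / (4*pi*r^2) = 8 / 50.2655 = 0.159155
Lp = 99.7 + 10*log10(0.159155) = 91.718 dB


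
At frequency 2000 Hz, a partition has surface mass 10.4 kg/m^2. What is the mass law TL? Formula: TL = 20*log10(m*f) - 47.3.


m * f = 10.4 * 2000 = 20800
20*log10(20800) = 86.3613 dB
TL = 86.3613 - 47.3 = 39.061 dB


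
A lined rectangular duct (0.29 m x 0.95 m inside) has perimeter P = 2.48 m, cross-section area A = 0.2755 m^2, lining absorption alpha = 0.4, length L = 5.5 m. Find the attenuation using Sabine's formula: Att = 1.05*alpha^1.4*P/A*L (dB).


alpha^1.4 = 0.4^1.4 = 0.277258
Attenuation rate = 1.05 * alpha^1.4 * P / A
= 1.05 * 0.277258 * 2.48 / 0.2755 = 2.62062 dB/m
Total Att = 2.62062 * 5.5 = 14.413 dB


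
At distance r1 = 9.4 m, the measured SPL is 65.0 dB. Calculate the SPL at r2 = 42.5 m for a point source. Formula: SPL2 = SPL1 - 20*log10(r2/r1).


r2/r1 = 42.5/9.4 = 4.52128
Correction = 20*log10(4.52128) = 13.1052 dB
SPL2 = 65.0 - 13.1052 = 51.895 dB


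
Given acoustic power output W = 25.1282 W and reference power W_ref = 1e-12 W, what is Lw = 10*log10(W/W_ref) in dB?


W / W_ref = 25.1282 / 1e-12 = 2.51282e+13
Lw = 10 * log10(2.51282e+13) = 134 dB


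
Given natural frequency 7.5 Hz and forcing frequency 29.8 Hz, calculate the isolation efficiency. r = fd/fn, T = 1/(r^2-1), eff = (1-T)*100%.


r = 29.8 / 7.5 = 3.97333
r^2 - 1 = 3.97333^2 - 1 = 14.7874
T = 1/14.7874 = 0.0676251
Efficiency = (1 - 0.0676251)*100 = 93.237 %


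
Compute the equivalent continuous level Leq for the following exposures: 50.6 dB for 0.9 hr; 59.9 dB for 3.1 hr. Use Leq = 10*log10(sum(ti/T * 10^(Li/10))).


T_total = 0.9 + 3.1 = 4.0 hr
(0.9/4.0) * 10^(50.6/10) = 25833.5
(3.1/4.0) * 10^(59.9/10) = 757359
Sum = 25833.5 + 757359 = 783192
Leq = 10*log10(783192) = 58.939 dB


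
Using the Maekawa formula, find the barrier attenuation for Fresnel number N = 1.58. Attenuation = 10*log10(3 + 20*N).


3 + 20*N = 3 + 20*1.58 = 34.6
Att = 10*log10(34.6) = 15.391 dB


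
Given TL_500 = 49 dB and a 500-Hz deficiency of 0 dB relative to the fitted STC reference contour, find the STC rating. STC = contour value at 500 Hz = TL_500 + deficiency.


By ASTM E413, STC = value of the fitted reference contour at 500 Hz.
Contour value at 500 Hz = TL_500 + deficiency = 49 + 0 = 49
STC = 49


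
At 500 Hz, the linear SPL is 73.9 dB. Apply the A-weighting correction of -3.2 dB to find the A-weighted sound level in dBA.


A-weighting table: 500 Hz -> -3.2 dB correction
SPL_A = SPL + correction = 73.9 + (-3.2) = 70.7 dBA


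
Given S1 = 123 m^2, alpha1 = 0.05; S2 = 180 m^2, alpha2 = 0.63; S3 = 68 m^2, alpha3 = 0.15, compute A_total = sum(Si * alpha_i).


123 * 0.05 = 6.15
180 * 0.63 = 113.4
68 * 0.15 = 10.2
A_total = 6.15 + 113.4 + 10.2 = 129.75 m^2


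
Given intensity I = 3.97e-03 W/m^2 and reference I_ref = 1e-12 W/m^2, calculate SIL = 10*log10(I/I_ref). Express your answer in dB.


I / I_ref = 3.97e-03 / 1e-12 = 3.97e+09
SIL = 10 * log10(3.97e+09) = 95.988 dB


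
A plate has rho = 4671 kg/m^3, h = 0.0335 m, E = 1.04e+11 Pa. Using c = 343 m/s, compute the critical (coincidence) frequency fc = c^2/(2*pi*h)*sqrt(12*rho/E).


12*rho/E = 12*4671/1.04e+11 = 5.38962e-07
sqrt(12*rho/E) = sqrt(5.38962e-07) = 0.00073414
c^2/(2*pi*h) = 343^2/(2*pi*0.0335) = 558938
fc = 558938 * 0.00073414 = 410.34 Hz


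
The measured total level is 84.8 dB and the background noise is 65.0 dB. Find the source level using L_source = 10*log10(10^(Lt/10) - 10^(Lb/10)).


10^(84.8/10) = 3.01995e+08
10^(65.0/10) = 3.16228e+06
Difference = 3.01995e+08 - 3.16228e+06 = 2.98833e+08
L_source = 10*log10(2.98833e+08) = 84.754 dB


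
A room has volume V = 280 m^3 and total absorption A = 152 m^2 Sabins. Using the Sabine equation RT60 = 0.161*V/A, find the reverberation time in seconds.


RT60 = 0.161 * 280 / 152 = 0.29658 s


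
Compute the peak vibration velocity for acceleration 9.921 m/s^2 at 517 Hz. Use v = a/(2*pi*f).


omega = 2*pi*f = 2*pi*517 = 3248.41 rad/s
v = a / omega = 9.921 / 3248.41 = 0.0030541 m/s


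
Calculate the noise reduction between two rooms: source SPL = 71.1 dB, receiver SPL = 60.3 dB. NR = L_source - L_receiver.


NR = L_source - L_receiver (difference between source and receiving room levels)
NR = 71.1 - 60.3 = 10.8 dB


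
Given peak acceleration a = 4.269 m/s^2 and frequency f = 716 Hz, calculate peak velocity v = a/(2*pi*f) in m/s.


omega = 2*pi*f = 2*pi*716 = 4498.76 rad/s
v = a / omega = 4.269 / 4498.76 = 0.00094893 m/s


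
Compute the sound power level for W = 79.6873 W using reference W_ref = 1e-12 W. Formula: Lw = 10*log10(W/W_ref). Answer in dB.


W / W_ref = 79.6873 / 1e-12 = 7.96873e+13
Lw = 10 * log10(7.96873e+13) = 139.01 dB


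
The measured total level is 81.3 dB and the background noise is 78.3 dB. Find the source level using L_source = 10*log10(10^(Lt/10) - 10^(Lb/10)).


10^(81.3/10) = 1.34896e+08
10^(78.3/10) = 6.76083e+07
Difference = 1.34896e+08 - 6.76083e+07 = 6.72877e+07
L_source = 10*log10(6.72877e+07) = 78.279 dB


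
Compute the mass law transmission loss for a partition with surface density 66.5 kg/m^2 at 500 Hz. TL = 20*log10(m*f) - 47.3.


m * f = 66.5 * 500 = 33250
20*log10(33250) = 90.4358 dB
TL = 90.4358 - 47.3 = 43.136 dB


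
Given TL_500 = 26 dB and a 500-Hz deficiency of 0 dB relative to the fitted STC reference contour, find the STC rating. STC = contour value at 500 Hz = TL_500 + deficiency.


By ASTM E413, STC = value of the fitted reference contour at 500 Hz.
Contour value at 500 Hz = TL_500 + deficiency = 26 + 0 = 26
STC = 26


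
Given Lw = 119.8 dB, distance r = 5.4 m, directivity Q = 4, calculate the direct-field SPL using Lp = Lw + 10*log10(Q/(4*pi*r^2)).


4*pi*r^2 = 4*pi*5.4^2 = 366.435 m^2
Q / (4*pi*r^2) = 4 / 366.435 = 0.010916
Lp = 119.8 + 10*log10(0.010916) = 100.18 dB


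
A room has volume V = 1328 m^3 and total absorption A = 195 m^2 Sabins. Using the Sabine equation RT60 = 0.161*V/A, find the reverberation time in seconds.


RT60 = 0.161 * 1328 / 195 = 1.0965 s


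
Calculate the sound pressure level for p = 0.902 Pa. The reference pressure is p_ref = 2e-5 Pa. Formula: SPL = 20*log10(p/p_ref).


p / p_ref = 0.902 / 2e-5 = 45100
SPL = 20 * log10(45100) = 93.084 dB


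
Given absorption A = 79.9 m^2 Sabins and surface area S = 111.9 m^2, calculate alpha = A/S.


Absorption coefficient = absorbed power / incident power
alpha = A / S = 79.9 / 111.9 = 0.71403


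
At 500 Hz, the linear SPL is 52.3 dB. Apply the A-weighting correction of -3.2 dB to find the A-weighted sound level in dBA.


A-weighting table: 500 Hz -> -3.2 dB correction
SPL_A = SPL + correction = 52.3 + (-3.2) = 49.1 dBA


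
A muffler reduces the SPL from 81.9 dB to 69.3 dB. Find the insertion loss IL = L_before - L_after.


Insertion loss = SPL without muffler - SPL with muffler
IL = 81.9 - 69.3 = 12.6 dB


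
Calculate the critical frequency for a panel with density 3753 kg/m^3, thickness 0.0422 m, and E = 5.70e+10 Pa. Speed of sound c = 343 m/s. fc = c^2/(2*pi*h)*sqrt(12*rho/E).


12*rho/E = 12*3753/5.70e+10 = 7.90105e-07
sqrt(12*rho/E) = sqrt(7.90105e-07) = 0.000888879
c^2/(2*pi*h) = 343^2/(2*pi*0.0422) = 443707
fc = 443707 * 0.000888879 = 394.4 Hz


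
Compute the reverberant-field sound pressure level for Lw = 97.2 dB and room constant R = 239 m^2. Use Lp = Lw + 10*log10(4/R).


4/R = 4/239 = 0.0167364
Lp = 97.2 + 10*log10(0.0167364) = 79.437 dB


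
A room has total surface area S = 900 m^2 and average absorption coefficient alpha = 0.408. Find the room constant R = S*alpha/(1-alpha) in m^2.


R = 900 * 0.408 / (1 - 0.408) = 620.27 m^2


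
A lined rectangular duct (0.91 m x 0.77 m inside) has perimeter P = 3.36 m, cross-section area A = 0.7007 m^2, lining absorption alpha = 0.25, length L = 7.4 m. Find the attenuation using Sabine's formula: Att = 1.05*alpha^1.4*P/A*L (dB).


alpha^1.4 = 0.25^1.4 = 0.143587
Attenuation rate = 1.05 * alpha^1.4 * P / A
= 1.05 * 0.143587 * 3.36 / 0.7007 = 0.722956 dB/m
Total Att = 0.722956 * 7.4 = 5.3499 dB


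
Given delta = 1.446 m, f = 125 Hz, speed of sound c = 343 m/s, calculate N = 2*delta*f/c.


N = 2*delta*f/c = 2*delta/lambda, where lambda = c/f
lambda = 343 / 125 = 2.744 m
N = 2 * 1.446 / 2.744 = 1.0539


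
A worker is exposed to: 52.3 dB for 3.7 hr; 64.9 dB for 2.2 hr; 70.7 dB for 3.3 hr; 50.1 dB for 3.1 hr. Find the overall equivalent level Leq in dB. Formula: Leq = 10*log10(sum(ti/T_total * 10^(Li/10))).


T_total = 3.7 + 2.2 + 3.3 + 3.1 = 12.3 hr
(3.7/12.3) * 10^(52.3/10) = 51085.4
(2.2/12.3) * 10^(64.9/10) = 552736
(3.3/12.3) * 10^(70.7/10) = 3.15216e+06
(3.1/12.3) * 10^(50.1/10) = 25790.3
Sum = 51085.4 + 552736 + 3.15216e+06 + 25790.3 = 3.78177e+06
Leq = 10*log10(3.78177e+06) = 65.777 dB


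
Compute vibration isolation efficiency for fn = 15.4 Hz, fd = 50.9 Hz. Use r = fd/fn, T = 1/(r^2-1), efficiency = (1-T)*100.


r = 50.9 / 15.4 = 3.30519
r^2 - 1 = 3.30519^2 - 1 = 9.92428
T = 1/9.92428 = 0.100763
Efficiency = (1 - 0.100763)*100 = 89.924 %


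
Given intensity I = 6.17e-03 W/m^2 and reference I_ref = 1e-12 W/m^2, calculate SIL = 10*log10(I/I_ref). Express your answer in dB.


I / I_ref = 6.17e-03 / 1e-12 = 6.17e+09
SIL = 10 * log10(6.17e+09) = 97.903 dB


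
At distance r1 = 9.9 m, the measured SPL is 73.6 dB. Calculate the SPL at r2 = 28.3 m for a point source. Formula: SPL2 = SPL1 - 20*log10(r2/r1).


r2/r1 = 28.3/9.9 = 2.85859
Correction = 20*log10(2.85859) = 9.12304 dB
SPL2 = 73.6 - 9.12304 = 64.477 dB


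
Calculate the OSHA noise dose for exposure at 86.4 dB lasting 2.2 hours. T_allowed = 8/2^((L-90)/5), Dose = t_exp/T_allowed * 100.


T_allowed = 8 / 2^((86.4 - 90)/5) = 13.1775 hr
Dose = 2.2 / 13.1775 * 100 = 16.695 %


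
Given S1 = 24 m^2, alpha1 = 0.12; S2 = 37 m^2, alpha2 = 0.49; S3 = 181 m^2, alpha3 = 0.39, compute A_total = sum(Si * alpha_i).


24 * 0.12 = 2.88
37 * 0.49 = 18.13
181 * 0.39 = 70.59
A_total = 2.88 + 18.13 + 70.59 = 91.6 m^2


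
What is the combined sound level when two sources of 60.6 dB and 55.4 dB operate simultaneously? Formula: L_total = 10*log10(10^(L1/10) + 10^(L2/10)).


10^(60.6/10) = 1.14815e+06
10^(55.4/10) = 346737
Sum = 1.14815e+06 + 346737 = 1.49489e+06
L_total = 10*log10(1.49489e+06) = 61.746 dB


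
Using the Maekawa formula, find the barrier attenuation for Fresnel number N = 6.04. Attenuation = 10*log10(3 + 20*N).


3 + 20*N = 3 + 20*6.04 = 123.8
Att = 10*log10(123.8) = 20.927 dB


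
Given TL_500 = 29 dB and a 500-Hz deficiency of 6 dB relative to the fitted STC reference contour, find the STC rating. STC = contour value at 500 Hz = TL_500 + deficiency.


By ASTM E413, STC = value of the fitted reference contour at 500 Hz.
Contour value at 500 Hz = TL_500 + deficiency = 29 + 6 = 35
STC = 35


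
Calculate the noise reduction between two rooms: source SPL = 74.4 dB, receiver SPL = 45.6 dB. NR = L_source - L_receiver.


NR = L_source - L_receiver (difference between source and receiving room levels)
NR = 74.4 - 45.6 = 28.8 dB


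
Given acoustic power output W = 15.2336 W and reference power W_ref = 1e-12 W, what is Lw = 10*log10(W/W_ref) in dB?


W / W_ref = 15.2336 / 1e-12 = 1.52336e+13
Lw = 10 * log10(1.52336e+13) = 131.83 dB


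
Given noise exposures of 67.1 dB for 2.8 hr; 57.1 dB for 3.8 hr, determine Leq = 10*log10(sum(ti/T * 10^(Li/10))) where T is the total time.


T_total = 2.8 + 3.8 = 6.6 hr
(2.8/6.6) * 10^(67.1/10) = 2.17578e+06
(3.8/6.6) * 10^(57.1/10) = 295284
Sum = 2.17578e+06 + 295284 = 2.47106e+06
Leq = 10*log10(2.47106e+06) = 63.929 dB


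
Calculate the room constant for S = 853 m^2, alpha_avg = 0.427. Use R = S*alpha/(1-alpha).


R = 853 * 0.427 / (1 - 0.427) = 635.66 m^2


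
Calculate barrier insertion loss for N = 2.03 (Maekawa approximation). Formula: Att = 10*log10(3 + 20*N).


3 + 20*N = 3 + 20*2.03 = 43.6
Att = 10*log10(43.6) = 16.395 dB


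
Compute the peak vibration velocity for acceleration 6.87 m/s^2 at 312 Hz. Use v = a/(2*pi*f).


omega = 2*pi*f = 2*pi*312 = 1960.35 rad/s
v = a / omega = 6.87 / 1960.35 = 0.0035045 m/s


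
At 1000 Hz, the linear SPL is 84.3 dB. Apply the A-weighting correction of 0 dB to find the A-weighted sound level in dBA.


A-weighting table: 1000 Hz -> 0 dB correction
SPL_A = SPL + correction = 84.3 + (0) = 84.3 dBA


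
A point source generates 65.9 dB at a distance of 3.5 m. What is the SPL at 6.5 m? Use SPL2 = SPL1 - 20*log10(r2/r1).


r2/r1 = 6.5/3.5 = 1.85714
Correction = 20*log10(1.85714) = 5.37689 dB
SPL2 = 65.9 - 5.37689 = 60.523 dB


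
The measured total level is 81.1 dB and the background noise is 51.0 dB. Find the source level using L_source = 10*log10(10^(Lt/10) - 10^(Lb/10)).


10^(81.1/10) = 1.28825e+08
10^(51.0/10) = 125893
Difference = 1.28825e+08 - 125893 = 1.28699e+08
L_source = 10*log10(1.28699e+08) = 81.096 dB


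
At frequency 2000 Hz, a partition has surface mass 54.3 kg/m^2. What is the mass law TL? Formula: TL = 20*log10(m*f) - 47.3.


m * f = 54.3 * 2000 = 108600
20*log10(108600) = 100.717 dB
TL = 100.717 - 47.3 = 53.417 dB


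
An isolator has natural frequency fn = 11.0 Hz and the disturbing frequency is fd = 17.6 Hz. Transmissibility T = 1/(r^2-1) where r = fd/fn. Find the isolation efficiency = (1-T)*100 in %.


r = 17.6 / 11.0 = 1.6
r^2 - 1 = 1.6^2 - 1 = 1.56
T = 1/1.56 = 0.641026
Efficiency = (1 - 0.641026)*100 = 35.897 %


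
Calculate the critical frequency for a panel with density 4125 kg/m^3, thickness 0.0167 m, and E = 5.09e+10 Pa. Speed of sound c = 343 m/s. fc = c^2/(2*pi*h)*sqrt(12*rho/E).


12*rho/E = 12*4125/5.09e+10 = 9.72495e-07
sqrt(12*rho/E) = sqrt(9.72495e-07) = 0.000986152
c^2/(2*pi*h) = 343^2/(2*pi*0.0167) = 1.12122e+06
fc = 1.12122e+06 * 0.000986152 = 1105.7 Hz


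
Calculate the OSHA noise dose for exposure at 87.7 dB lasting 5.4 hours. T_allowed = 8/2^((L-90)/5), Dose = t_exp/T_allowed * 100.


T_allowed = 8 / 2^((87.7 - 90)/5) = 11.0043 hr
Dose = 5.4 / 11.0043 * 100 = 49.072 %


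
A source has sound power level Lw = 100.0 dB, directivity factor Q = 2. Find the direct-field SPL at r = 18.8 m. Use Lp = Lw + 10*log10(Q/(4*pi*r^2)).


4*pi*r^2 = 4*pi*18.8^2 = 4441.46 m^2
Q / (4*pi*r^2) = 2 / 4441.46 = 0.000450302
Lp = 100.0 + 10*log10(0.000450302) = 66.535 dB


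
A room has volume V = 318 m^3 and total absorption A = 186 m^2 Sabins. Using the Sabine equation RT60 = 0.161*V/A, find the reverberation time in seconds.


RT60 = 0.161 * 318 / 186 = 0.27526 s


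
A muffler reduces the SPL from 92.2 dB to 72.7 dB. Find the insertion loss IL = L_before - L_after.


Insertion loss = SPL without muffler - SPL with muffler
IL = 92.2 - 72.7 = 19.5 dB


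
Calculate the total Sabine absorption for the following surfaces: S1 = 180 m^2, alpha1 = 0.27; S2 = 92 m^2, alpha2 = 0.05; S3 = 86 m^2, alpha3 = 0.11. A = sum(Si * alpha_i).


180 * 0.27 = 48.6
92 * 0.05 = 4.6
86 * 0.11 = 9.46
A_total = 48.6 + 4.6 + 9.46 = 62.66 m^2


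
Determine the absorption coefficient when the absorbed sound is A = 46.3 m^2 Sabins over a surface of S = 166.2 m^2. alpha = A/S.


Absorption coefficient = absorbed power / incident power
alpha = A / S = 46.3 / 166.2 = 0.27858


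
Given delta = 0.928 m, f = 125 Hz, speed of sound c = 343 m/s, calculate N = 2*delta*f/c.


N = 2*delta*f/c = 2*delta/lambda, where lambda = c/f
lambda = 343 / 125 = 2.744 m
N = 2 * 0.928 / 2.744 = 0.67638


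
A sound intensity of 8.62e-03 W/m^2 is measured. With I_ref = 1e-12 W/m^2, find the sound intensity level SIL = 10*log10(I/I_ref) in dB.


I / I_ref = 8.62e-03 / 1e-12 = 8.62e+09
SIL = 10 * log10(8.62e+09) = 99.355 dB


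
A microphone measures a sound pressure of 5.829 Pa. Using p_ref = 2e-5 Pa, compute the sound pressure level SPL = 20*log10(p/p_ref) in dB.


p / p_ref = 5.829 / 2e-5 = 291450
SPL = 20 * log10(291450) = 109.29 dB


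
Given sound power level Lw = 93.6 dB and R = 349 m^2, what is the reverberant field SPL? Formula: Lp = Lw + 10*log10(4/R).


4/R = 4/349 = 0.0114613
Lp = 93.6 + 10*log10(0.0114613) = 74.192 dB


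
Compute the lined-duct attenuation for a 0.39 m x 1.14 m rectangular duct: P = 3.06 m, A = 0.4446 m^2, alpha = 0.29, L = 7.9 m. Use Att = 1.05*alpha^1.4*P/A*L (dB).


alpha^1.4 = 0.29^1.4 = 0.176749
Attenuation rate = 1.05 * alpha^1.4 * P / A
= 1.05 * 0.176749 * 3.06 / 0.4446 = 1.27732 dB/m
Total Att = 1.27732 * 7.9 = 10.091 dB


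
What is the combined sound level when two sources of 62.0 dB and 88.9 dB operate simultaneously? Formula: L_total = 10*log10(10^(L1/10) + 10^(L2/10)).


10^(62.0/10) = 1.58489e+06
10^(88.9/10) = 7.76247e+08
Sum = 1.58489e+06 + 7.76247e+08 = 7.77832e+08
L_total = 10*log10(7.77832e+08) = 88.909 dB


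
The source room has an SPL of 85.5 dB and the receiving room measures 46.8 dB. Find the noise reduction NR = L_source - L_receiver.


NR = L_source - L_receiver (difference between source and receiving room levels)
NR = 85.5 - 46.8 = 38.7 dB


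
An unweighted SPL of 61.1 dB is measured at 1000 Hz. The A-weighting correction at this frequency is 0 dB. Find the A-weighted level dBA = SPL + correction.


A-weighting table: 1000 Hz -> 0 dB correction
SPL_A = SPL + correction = 61.1 + (0) = 61.1 dBA


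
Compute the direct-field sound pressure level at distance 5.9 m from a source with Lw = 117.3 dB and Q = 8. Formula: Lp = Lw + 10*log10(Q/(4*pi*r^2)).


4*pi*r^2 = 4*pi*5.9^2 = 437.435 m^2
Q / (4*pi*r^2) = 8 / 437.435 = 0.0182884
Lp = 117.3 + 10*log10(0.0182884) = 99.922 dB


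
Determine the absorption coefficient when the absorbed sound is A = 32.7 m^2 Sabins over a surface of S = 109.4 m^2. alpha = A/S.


Absorption coefficient = absorbed power / incident power
alpha = A / S = 32.7 / 109.4 = 0.2989


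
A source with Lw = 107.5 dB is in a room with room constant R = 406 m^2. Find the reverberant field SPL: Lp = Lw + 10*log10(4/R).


4/R = 4/406 = 0.00985222
Lp = 107.5 + 10*log10(0.00985222) = 87.435 dB


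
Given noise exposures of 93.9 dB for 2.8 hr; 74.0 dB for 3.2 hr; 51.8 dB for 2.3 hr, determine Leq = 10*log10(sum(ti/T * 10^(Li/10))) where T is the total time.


T_total = 2.8 + 3.2 + 2.3 = 8.3 hr
(2.8/8.3) * 10^(93.9/10) = 8.28095e+08
(3.2/8.3) * 10^(74.0/10) = 9.68438e+06
(2.3/8.3) * 10^(51.8/10) = 41942.1
Sum = 8.28095e+08 + 9.68438e+06 + 41942.1 = 8.37821e+08
Leq = 10*log10(8.37821e+08) = 89.232 dB


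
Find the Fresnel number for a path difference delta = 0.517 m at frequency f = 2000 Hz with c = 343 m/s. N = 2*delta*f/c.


N = 2*delta*f/c = 2*delta/lambda, where lambda = c/f
lambda = 343 / 2000 = 0.1715 m
N = 2 * 0.517 / 0.1715 = 6.0292


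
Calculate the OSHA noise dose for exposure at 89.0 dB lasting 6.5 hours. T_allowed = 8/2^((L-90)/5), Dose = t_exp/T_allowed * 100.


T_allowed = 8 / 2^((89.0 - 90)/5) = 9.18959 hr
Dose = 6.5 / 9.18959 * 100 = 70.732 %


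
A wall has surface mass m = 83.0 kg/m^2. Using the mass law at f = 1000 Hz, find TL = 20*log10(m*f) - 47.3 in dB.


m * f = 83.0 * 1000 = 83000
20*log10(83000) = 98.3816 dB
TL = 98.3816 - 47.3 = 51.082 dB


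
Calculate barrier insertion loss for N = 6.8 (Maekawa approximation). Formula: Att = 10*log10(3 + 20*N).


3 + 20*N = 3 + 20*6.8 = 139
Att = 10*log10(139) = 21.43 dB


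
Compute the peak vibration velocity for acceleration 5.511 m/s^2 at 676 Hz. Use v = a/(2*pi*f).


omega = 2*pi*f = 2*pi*676 = 4247.43 rad/s
v = a / omega = 5.511 / 4247.43 = 0.0012975 m/s


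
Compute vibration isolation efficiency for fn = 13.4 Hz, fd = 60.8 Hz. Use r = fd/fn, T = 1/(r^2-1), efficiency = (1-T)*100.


r = 60.8 / 13.4 = 4.53731
r^2 - 1 = 4.53731^2 - 1 = 19.5872
T = 1/19.5872 = 0.0510537
Efficiency = (1 - 0.0510537)*100 = 94.895 %


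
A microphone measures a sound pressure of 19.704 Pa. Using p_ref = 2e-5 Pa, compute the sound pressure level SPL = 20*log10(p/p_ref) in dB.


p / p_ref = 19.704 / 2e-5 = 985200
SPL = 20 * log10(985200) = 119.87 dB


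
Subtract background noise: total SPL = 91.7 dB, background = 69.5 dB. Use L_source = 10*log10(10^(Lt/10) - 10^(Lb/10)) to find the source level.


10^(91.7/10) = 1.47911e+09
10^(69.5/10) = 8.91251e+06
Difference = 1.47911e+09 - 8.91251e+06 = 1.4702e+09
L_source = 10*log10(1.4702e+09) = 91.674 dB


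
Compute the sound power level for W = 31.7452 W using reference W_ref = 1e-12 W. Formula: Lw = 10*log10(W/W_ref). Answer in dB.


W / W_ref = 31.7452 / 1e-12 = 3.17452e+13
Lw = 10 * log10(3.17452e+13) = 135.02 dB


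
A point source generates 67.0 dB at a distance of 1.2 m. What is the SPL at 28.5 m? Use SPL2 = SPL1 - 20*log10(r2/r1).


r2/r1 = 28.5/1.2 = 23.75
Correction = 20*log10(23.75) = 27.5133 dB
SPL2 = 67.0 - 27.5133 = 39.487 dB


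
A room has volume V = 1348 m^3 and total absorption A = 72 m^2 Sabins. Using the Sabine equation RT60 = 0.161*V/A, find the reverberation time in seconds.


RT60 = 0.161 * 1348 / 72 = 3.0143 s


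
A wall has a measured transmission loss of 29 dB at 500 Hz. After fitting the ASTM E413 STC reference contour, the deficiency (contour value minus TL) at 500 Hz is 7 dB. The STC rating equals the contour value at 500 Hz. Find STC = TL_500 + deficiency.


By ASTM E413, STC = value of the fitted reference contour at 500 Hz.
Contour value at 500 Hz = TL_500 + deficiency = 29 + 7 = 36
STC = 36


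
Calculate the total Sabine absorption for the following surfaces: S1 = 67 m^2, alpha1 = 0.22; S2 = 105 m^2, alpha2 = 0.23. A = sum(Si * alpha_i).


67 * 0.22 = 14.74
105 * 0.23 = 24.15
A_total = 14.74 + 24.15 = 38.89 m^2


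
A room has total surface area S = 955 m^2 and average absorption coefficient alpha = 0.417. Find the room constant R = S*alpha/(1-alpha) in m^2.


R = 955 * 0.417 / (1 - 0.417) = 683.08 m^2


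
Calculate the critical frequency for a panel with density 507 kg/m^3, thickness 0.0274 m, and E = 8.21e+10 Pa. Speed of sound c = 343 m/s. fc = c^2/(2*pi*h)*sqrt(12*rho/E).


12*rho/E = 12*507/8.21e+10 = 7.41048e-08
sqrt(12*rho/E) = sqrt(7.41048e-08) = 0.000272222
c^2/(2*pi*h) = 343^2/(2*pi*0.0274) = 683373
fc = 683373 * 0.000272222 = 186.03 Hz


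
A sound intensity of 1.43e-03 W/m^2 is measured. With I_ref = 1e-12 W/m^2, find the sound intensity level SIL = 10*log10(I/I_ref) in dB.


I / I_ref = 1.43e-03 / 1e-12 = 1.43e+09
SIL = 10 * log10(1.43e+09) = 91.553 dB


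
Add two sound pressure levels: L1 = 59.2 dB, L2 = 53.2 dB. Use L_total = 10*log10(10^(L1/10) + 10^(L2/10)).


10^(59.2/10) = 831764
10^(53.2/10) = 208930
Sum = 831764 + 208930 = 1.04069e+06
L_total = 10*log10(1.04069e+06) = 60.173 dB


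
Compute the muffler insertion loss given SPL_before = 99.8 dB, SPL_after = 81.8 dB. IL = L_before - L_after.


Insertion loss = SPL without muffler - SPL with muffler
IL = 99.8 - 81.8 = 18 dB


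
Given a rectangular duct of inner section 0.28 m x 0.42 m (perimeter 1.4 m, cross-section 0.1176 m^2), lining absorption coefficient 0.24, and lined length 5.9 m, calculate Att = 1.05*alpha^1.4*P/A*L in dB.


alpha^1.4 = 0.24^1.4 = 0.135611
Attenuation rate = 1.05 * alpha^1.4 * P / A
= 1.05 * 0.135611 * 1.4 / 0.1176 = 1.69514 dB/m
Total Att = 1.69514 * 5.9 = 10.001 dB


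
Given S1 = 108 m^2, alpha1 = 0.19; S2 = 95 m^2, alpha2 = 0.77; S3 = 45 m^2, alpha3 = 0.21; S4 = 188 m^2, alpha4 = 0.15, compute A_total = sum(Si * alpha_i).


108 * 0.19 = 20.52
95 * 0.77 = 73.15
45 * 0.21 = 9.45
188 * 0.15 = 28.2
A_total = 20.52 + 73.15 + 9.45 + 28.2 = 131.32 m^2


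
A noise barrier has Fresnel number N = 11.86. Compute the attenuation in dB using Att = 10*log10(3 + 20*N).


3 + 20*N = 3 + 20*11.86 = 240.2
Att = 10*log10(240.2) = 23.806 dB


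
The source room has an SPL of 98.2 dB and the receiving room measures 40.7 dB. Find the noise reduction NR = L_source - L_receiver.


NR = L_source - L_receiver (difference between source and receiving room levels)
NR = 98.2 - 40.7 = 57.5 dB


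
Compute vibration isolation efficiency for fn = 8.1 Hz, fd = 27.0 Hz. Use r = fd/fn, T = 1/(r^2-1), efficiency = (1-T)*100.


r = 27.0 / 8.1 = 3.33333
r^2 - 1 = 3.33333^2 - 1 = 10.1111
T = 1/10.1111 = 0.0989012
Efficiency = (1 - 0.0989012)*100 = 90.11 %


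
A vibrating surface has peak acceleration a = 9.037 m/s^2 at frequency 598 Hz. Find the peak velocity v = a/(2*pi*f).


omega = 2*pi*f = 2*pi*598 = 3757.34 rad/s
v = a / omega = 9.037 / 3757.34 = 0.0024052 m/s


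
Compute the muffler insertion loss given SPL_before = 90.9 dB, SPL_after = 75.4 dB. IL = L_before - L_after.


Insertion loss = SPL without muffler - SPL with muffler
IL = 90.9 - 75.4 = 15.5 dB


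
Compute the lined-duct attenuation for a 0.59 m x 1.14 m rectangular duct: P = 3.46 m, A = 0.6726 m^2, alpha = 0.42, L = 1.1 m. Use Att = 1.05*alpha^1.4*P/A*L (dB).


alpha^1.4 = 0.42^1.4 = 0.296858
Attenuation rate = 1.05 * alpha^1.4 * P / A
= 1.05 * 0.296858 * 3.46 / 0.6726 = 1.60346 dB/m
Total Att = 1.60346 * 1.1 = 1.7638 dB


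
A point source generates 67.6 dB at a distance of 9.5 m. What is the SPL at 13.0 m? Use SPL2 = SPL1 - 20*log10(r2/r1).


r2/r1 = 13.0/9.5 = 1.36842
Correction = 20*log10(1.36842) = 2.72439 dB
SPL2 = 67.6 - 2.72439 = 64.876 dB


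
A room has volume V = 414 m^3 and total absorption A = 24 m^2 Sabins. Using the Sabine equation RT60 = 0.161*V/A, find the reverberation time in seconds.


RT60 = 0.161 * 414 / 24 = 2.7772 s


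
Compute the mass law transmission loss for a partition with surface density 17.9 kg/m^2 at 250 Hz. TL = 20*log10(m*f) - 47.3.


m * f = 17.9 * 250 = 4475
20*log10(4475) = 73.0159 dB
TL = 73.0159 - 47.3 = 25.716 dB


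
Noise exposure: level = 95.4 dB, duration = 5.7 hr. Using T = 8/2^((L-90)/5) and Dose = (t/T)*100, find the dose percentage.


T_allowed = 8 / 2^((95.4 - 90)/5) = 3.78423 hr
Dose = 5.7 / 3.78423 * 100 = 150.63 %


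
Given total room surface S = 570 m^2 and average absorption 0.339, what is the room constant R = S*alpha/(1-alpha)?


R = 570 * 0.339 / (1 - 0.339) = 292.33 m^2


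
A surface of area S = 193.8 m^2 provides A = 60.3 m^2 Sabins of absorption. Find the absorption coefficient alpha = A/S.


Absorption coefficient = absorbed power / incident power
alpha = A / S = 60.3 / 193.8 = 0.31115


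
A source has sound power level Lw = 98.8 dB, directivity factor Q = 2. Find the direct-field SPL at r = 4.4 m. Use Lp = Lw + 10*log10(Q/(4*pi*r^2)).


4*pi*r^2 = 4*pi*4.4^2 = 243.285 m^2
Q / (4*pi*r^2) = 2 / 243.285 = 0.00822081
Lp = 98.8 + 10*log10(0.00822081) = 77.949 dB


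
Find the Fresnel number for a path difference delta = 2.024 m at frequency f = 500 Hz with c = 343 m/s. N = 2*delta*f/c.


N = 2*delta*f/c = 2*delta/lambda, where lambda = c/f
lambda = 343 / 500 = 0.686 m
N = 2 * 2.024 / 0.686 = 5.9009


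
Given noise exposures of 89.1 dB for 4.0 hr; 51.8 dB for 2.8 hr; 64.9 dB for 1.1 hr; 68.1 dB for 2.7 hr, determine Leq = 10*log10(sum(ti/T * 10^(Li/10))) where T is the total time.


T_total = 4.0 + 2.8 + 1.1 + 2.7 = 10.6 hr
(4.0/10.6) * 10^(89.1/10) = 3.06728e+08
(2.8/10.6) * 10^(51.8/10) = 39980.9
(1.1/10.6) * 10^(64.9/10) = 320691
(2.7/10.6) * 10^(68.1/10) = 1.64459e+06
Sum = 3.06728e+08 + 39980.9 + 320691 + 1.64459e+06 = 3.08733e+08
Leq = 10*log10(3.08733e+08) = 84.896 dB


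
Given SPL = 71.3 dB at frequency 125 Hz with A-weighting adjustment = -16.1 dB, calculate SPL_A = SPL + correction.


A-weighting table: 125 Hz -> -16.1 dB correction
SPL_A = SPL + correction = 71.3 + (-16.1) = 55.2 dBA


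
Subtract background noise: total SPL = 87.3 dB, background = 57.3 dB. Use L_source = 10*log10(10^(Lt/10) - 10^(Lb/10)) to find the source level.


10^(87.3/10) = 5.37032e+08
10^(57.3/10) = 537032
Difference = 5.37032e+08 - 537032 = 5.36495e+08
L_source = 10*log10(5.36495e+08) = 87.296 dB


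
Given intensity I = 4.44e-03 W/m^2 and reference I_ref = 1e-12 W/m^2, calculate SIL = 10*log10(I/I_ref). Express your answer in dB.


I / I_ref = 4.44e-03 / 1e-12 = 4.44e+09
SIL = 10 * log10(4.44e+09) = 96.474 dB


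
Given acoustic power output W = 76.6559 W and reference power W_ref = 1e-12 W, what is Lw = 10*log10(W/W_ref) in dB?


W / W_ref = 76.6559 / 1e-12 = 7.66559e+13
Lw = 10 * log10(7.66559e+13) = 138.85 dB


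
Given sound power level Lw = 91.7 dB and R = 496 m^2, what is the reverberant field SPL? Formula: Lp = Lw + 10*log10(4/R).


4/R = 4/496 = 0.00806452
Lp = 91.7 + 10*log10(0.00806452) = 70.766 dB


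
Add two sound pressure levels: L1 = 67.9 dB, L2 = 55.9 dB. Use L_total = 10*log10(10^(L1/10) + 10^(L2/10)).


10^(67.9/10) = 6.16595e+06
10^(55.9/10) = 389045
Sum = 6.16595e+06 + 389045 = 6.555e+06
L_total = 10*log10(6.555e+06) = 68.166 dB


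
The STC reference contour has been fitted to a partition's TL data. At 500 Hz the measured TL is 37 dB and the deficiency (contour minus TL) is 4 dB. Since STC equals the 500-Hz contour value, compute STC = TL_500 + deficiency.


By ASTM E413, STC = value of the fitted reference contour at 500 Hz.
Contour value at 500 Hz = TL_500 + deficiency = 37 + 4 = 41
STC = 41


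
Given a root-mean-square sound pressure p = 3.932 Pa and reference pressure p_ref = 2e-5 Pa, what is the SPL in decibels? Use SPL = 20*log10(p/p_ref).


p / p_ref = 3.932 / 2e-5 = 196600
SPL = 20 * log10(196600) = 105.87 dB


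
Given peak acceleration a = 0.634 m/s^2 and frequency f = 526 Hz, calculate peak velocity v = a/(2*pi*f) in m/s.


omega = 2*pi*f = 2*pi*526 = 3304.96 rad/s
v = a / omega = 0.634 / 3304.96 = 0.00019183 m/s


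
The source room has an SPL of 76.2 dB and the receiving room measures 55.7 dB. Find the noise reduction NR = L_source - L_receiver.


NR = L_source - L_receiver (difference between source and receiving room levels)
NR = 76.2 - 55.7 = 20.5 dB


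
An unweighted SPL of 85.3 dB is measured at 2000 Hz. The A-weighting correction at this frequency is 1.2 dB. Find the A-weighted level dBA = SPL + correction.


A-weighting table: 2000 Hz -> 1.2 dB correction
SPL_A = SPL + correction = 85.3 + (1.2) = 86.5 dBA


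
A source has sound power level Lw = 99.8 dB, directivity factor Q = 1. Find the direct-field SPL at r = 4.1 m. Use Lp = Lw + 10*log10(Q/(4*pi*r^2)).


4*pi*r^2 = 4*pi*4.1^2 = 211.241 m^2
Q / (4*pi*r^2) = 1 / 211.241 = 0.00473393
Lp = 99.8 + 10*log10(0.00473393) = 76.552 dB


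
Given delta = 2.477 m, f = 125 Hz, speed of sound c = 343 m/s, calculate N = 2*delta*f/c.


N = 2*delta*f/c = 2*delta/lambda, where lambda = c/f
lambda = 343 / 125 = 2.744 m
N = 2 * 2.477 / 2.744 = 1.8054


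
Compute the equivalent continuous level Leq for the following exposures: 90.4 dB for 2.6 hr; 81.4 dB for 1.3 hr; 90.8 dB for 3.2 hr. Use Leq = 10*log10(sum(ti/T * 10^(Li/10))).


T_total = 2.6 + 1.3 + 3.2 = 7.1 hr
(2.6/7.1) * 10^(90.4/10) = 4.01527e+08
(1.3/7.1) * 10^(81.4/10) = 2.52746e+07
(3.2/7.1) * 10^(90.8/10) = 5.41866e+08
Sum = 4.01527e+08 + 2.52746e+07 + 5.41866e+08 = 9.68668e+08
Leq = 10*log10(9.68668e+08) = 89.862 dB


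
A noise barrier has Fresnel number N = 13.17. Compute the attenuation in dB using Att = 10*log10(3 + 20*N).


3 + 20*N = 3 + 20*13.17 = 266.4
Att = 10*log10(266.4) = 24.255 dB


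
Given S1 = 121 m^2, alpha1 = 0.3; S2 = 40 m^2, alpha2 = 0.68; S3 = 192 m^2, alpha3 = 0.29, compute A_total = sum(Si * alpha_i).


121 * 0.3 = 36.3
40 * 0.68 = 27.2
192 * 0.29 = 55.68
A_total = 36.3 + 27.2 + 55.68 = 119.18 m^2


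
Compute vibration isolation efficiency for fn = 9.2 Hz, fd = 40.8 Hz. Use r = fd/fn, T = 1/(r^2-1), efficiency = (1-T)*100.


r = 40.8 / 9.2 = 4.43478
r^2 - 1 = 4.43478^2 - 1 = 18.6673
T = 1/18.6673 = 0.0535696
Efficiency = (1 - 0.0535696)*100 = 94.643 %


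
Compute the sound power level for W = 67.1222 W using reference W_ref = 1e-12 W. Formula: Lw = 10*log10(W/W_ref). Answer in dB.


W / W_ref = 67.1222 / 1e-12 = 6.71222e+13
Lw = 10 * log10(6.71222e+13) = 138.27 dB


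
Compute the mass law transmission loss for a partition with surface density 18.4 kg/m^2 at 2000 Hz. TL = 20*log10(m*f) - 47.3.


m * f = 18.4 * 2000 = 36800
20*log10(36800) = 91.317 dB
TL = 91.317 - 47.3 = 44.017 dB


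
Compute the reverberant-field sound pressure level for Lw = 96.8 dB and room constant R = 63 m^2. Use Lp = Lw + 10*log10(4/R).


4/R = 4/63 = 0.0634921
Lp = 96.8 + 10*log10(0.0634921) = 84.827 dB


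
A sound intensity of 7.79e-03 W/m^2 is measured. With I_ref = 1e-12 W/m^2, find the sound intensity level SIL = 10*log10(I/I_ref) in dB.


I / I_ref = 7.79e-03 / 1e-12 = 7.79e+09
SIL = 10 * log10(7.79e+09) = 98.915 dB


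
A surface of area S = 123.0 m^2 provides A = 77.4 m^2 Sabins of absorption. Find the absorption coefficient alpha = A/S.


Absorption coefficient = absorbed power / incident power
alpha = A / S = 77.4 / 123.0 = 0.62927


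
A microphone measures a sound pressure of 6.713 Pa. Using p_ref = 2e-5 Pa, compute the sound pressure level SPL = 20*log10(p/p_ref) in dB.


p / p_ref = 6.713 / 2e-5 = 335650
SPL = 20 * log10(335650) = 110.52 dB


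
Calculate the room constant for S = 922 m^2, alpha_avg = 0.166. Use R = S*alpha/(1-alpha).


R = 922 * 0.166 / (1 - 0.166) = 183.52 m^2


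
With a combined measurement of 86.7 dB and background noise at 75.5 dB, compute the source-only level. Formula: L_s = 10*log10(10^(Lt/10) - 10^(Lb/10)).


10^(86.7/10) = 4.67735e+08
10^(75.5/10) = 3.54813e+07
Difference = 4.67735e+08 - 3.54813e+07 = 4.32254e+08
L_source = 10*log10(4.32254e+08) = 86.357 dB


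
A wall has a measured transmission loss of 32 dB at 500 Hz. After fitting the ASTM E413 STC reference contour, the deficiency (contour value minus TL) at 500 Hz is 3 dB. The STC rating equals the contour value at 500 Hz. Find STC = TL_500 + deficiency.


By ASTM E413, STC = value of the fitted reference contour at 500 Hz.
Contour value at 500 Hz = TL_500 + deficiency = 32 + 3 = 35
STC = 35


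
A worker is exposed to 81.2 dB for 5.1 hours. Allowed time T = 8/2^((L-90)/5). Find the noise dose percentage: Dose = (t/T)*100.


T_allowed = 8 / 2^((81.2 - 90)/5) = 27.0958 hr
Dose = 5.1 / 27.0958 * 100 = 18.822 %


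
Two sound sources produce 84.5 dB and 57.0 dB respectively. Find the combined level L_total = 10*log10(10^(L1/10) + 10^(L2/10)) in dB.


10^(84.5/10) = 2.81838e+08
10^(57.0/10) = 501187
Sum = 2.81838e+08 + 501187 = 2.82339e+08
L_total = 10*log10(2.82339e+08) = 84.508 dB


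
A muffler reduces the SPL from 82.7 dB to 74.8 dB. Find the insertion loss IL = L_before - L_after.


Insertion loss = SPL without muffler - SPL with muffler
IL = 82.7 - 74.8 = 7.9 dB


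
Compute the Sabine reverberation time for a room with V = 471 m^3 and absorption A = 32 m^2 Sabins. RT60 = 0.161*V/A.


RT60 = 0.161 * 471 / 32 = 2.3697 s


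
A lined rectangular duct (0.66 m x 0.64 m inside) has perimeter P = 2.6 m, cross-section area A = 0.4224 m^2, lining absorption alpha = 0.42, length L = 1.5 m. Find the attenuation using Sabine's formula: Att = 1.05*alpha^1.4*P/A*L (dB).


alpha^1.4 = 0.42^1.4 = 0.296858
Attenuation rate = 1.05 * alpha^1.4 * P / A
= 1.05 * 0.296858 * 2.6 / 0.4224 = 1.91861 dB/m
Total Att = 1.91861 * 1.5 = 2.8779 dB


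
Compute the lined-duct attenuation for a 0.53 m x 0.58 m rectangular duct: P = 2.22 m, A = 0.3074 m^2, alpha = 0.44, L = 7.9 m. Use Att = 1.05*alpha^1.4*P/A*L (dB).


alpha^1.4 = 0.44^1.4 = 0.316835
Attenuation rate = 1.05 * alpha^1.4 * P / A
= 1.05 * 0.316835 * 2.22 / 0.3074 = 2.40255 dB/m
Total Att = 2.40255 * 7.9 = 18.98 dB


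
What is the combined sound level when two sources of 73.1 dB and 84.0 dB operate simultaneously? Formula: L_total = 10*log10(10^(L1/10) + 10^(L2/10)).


10^(73.1/10) = 2.04174e+07
10^(84.0/10) = 2.51189e+08
Sum = 2.04174e+07 + 2.51189e+08 = 2.71606e+08
L_total = 10*log10(2.71606e+08) = 84.339 dB


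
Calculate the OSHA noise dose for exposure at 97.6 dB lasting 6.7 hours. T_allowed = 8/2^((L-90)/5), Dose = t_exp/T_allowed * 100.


T_allowed = 8 / 2^((97.6 - 90)/5) = 2.78949 hr
Dose = 6.7 / 2.78949 * 100 = 240.19 %


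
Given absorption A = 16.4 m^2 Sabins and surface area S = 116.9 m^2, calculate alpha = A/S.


Absorption coefficient = absorbed power / incident power
alpha = A / S = 16.4 / 116.9 = 0.14029


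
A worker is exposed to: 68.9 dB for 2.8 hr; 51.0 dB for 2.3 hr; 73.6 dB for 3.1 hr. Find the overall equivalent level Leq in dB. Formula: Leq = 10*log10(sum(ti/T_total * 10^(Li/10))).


T_total = 2.8 + 2.3 + 3.1 = 8.2 hr
(2.8/8.2) * 10^(68.9/10) = 2.6506e+06
(2.3/8.2) * 10^(51.0/10) = 35311.3
(3.1/8.2) * 10^(73.6/10) = 8.6606e+06
Sum = 2.6506e+06 + 35311.3 + 8.6606e+06 = 1.13465e+07
Leq = 10*log10(1.13465e+07) = 70.549 dB


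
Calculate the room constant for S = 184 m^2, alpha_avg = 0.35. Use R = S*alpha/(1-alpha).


R = 184 * 0.35 / (1 - 0.35) = 99.077 m^2


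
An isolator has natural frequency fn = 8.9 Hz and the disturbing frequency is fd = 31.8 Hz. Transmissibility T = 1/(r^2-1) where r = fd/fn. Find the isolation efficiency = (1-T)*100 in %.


r = 31.8 / 8.9 = 3.57303
r^2 - 1 = 3.57303^2 - 1 = 11.7665
T = 1/11.7665 = 0.084987
Efficiency = (1 - 0.084987)*100 = 91.501 %


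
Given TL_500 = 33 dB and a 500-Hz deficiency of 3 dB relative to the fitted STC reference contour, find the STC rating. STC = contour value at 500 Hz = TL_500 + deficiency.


By ASTM E413, STC = value of the fitted reference contour at 500 Hz.
Contour value at 500 Hz = TL_500 + deficiency = 33 + 3 = 36
STC = 36


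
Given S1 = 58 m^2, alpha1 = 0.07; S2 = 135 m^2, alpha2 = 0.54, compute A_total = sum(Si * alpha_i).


58 * 0.07 = 4.06
135 * 0.54 = 72.9
A_total = 4.06 + 72.9 = 76.96 m^2


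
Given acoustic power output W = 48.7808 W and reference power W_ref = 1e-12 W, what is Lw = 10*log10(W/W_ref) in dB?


W / W_ref = 48.7808 / 1e-12 = 4.87808e+13
Lw = 10 * log10(4.87808e+13) = 136.88 dB


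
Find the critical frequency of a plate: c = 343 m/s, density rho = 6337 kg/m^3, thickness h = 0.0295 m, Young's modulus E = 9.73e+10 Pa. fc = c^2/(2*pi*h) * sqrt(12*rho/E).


12*rho/E = 12*6337/9.73e+10 = 7.81542e-07
sqrt(12*rho/E) = sqrt(7.81542e-07) = 0.000884049
c^2/(2*pi*h) = 343^2/(2*pi*0.0295) = 634726
fc = 634726 * 0.000884049 = 561.13 Hz


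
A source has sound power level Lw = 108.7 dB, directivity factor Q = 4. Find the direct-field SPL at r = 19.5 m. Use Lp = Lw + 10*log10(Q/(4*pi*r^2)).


4*pi*r^2 = 4*pi*19.5^2 = 4778.36 m^2
Q / (4*pi*r^2) = 4 / 4778.36 = 0.000837107
Lp = 108.7 + 10*log10(0.000837107) = 77.928 dB


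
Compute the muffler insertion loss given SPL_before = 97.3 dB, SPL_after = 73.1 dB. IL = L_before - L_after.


Insertion loss = SPL without muffler - SPL with muffler
IL = 97.3 - 73.1 = 24.2 dB


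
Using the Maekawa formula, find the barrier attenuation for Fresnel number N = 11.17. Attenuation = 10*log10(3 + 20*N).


3 + 20*N = 3 + 20*11.17 = 226.4
Att = 10*log10(226.4) = 23.549 dB


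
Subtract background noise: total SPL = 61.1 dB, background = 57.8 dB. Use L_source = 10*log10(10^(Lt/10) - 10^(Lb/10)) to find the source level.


10^(61.1/10) = 1.28825e+06
10^(57.8/10) = 602560
Difference = 1.28825e+06 - 602560 = 685690
L_source = 10*log10(685690) = 58.361 dB


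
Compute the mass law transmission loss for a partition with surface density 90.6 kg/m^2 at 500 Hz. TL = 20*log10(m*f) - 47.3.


m * f = 90.6 * 500 = 45300
20*log10(45300) = 93.122 dB
TL = 93.122 - 47.3 = 45.822 dB
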